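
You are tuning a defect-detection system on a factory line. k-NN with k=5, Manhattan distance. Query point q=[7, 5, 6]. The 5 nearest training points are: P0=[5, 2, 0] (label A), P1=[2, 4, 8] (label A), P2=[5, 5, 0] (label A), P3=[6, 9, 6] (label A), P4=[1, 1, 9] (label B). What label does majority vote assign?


d(q,P0) = 11  (label A)
d(q,P1) = 8  (label A)
d(q,P2) = 8  (label A)
d(q,P3) = 5  (label A)
d(q,P4) = 13  (label B)
Votes: A=4, B=1
Majority → A

A


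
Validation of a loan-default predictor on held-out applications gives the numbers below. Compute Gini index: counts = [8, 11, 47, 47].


Probabilities: [8/113, 11/113, 47/113, 47/113] ≈ [0.0708, 0.0973, 0.4159, 0.4159]
Σpᵢ² = (64 + 121 + 2209 + 2209)/113² = 4603/12769
Gini = 1 - Σpᵢ² = 1 - 4603/12769 = 0.6395

0.6395


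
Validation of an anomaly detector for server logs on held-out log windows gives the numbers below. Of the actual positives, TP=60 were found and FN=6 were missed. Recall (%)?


Recall = TP/(TP+FN)
= 60/(60+6)
= 60/66 = 90.91%

90.91%


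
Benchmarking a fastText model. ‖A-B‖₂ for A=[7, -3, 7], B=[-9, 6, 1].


d = √((7+ 9)² + (-3-6)² + (7-1)²)
  = √(256 + 81 + 36)
  = √373 = 19.3132

19.3132


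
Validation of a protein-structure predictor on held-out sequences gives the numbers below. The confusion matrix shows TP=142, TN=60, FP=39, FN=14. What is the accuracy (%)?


Accuracy = (TP+TN)/(TP+TN+FP+FN)
= (142+60)/(255)
= 202/255 = 79.22%

79.22%


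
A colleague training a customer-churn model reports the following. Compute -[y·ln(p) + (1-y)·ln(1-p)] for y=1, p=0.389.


BCE = -[y·ln(p) + (1-y)·ln(1-p)]
= -1·ln(0.389) - 0
= -ln(0.389) = 0.9442

0.9442


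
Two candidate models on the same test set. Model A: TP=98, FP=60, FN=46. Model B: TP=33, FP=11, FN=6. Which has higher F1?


Model A: P=98/158=0.6203, R=98/144=0.6806, F1=2PR/(P+R)=2TP/(2TP+FP+FN)=196/302=0.649
Model B: P=33/44=0.75, R=33/39=0.8462, F1=2PR/(P+R)=2TP/(2TP+FP+FN)=66/83=0.7952
0.649 < 0.7952 → Model B

Model B


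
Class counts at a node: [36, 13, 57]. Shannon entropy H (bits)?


Probabilities: [36/106, 13/106, 57/106] ≈ [0.3396, 0.1226, 0.5377]
H = -((36/106)·log₂(36/106) + (13/106)·log₂(13/106) + (57/106)·log₂(57/106))
  = 1.3817 bits

1.3817 bits


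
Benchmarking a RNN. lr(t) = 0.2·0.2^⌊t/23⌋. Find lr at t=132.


n_drops = ⌊132/23⌋ = 5
lr = 0.2·0.2^5 = 0.2·0.00032 = 0.000064

0.000064


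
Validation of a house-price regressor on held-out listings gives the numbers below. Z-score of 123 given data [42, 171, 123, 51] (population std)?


μ = 96.75, σ = 53.1337
z = (123 - 96.75)/53.1337 = 0.494

0.494


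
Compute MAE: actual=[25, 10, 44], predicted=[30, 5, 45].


Absolute errors: |25-30|=5, |10-5|=5, |44-45|=1
Sum = 11
MAE = 11/3 = 11/3

11/3


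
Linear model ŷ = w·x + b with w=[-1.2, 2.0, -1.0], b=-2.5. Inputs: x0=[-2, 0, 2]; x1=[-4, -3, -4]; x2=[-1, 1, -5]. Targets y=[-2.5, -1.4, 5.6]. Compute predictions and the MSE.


ŷ0 = (-1.2)·(-2) + (2.0)·(0) + (-1.0)·(2) - 2.5 = -2.1
ŷ1 = (-1.2)·(-4) + (2.0)·(-3) + (-1.0)·(-4) - 2.5 = 0.3
ŷ2 = (-1.2)·(-1) + (2.0)·(1) + (-1.0)·(-5) - 2.5 = 5.7
errors² = [0.16, 2.89, 0.01]
MSE = 3.0600/3 = 1.02

1.02


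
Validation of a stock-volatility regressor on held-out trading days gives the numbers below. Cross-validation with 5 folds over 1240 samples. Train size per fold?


Fold size = 1240/5 = 248
Training per fold = 1240 - 248 = 992

992


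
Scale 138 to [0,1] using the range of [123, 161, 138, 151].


min=123, max=161
(138-123)/(161-123) = 15/38 = 0.3947

0.3947


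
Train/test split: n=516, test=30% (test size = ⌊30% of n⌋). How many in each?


Test = ⌊516·30/100⌋ = 154
Train = 516 - 154 = 362

Train: 362, Test: 154


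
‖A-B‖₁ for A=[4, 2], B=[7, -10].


d = |4-7| + |2+ 10|
  = 3 + 12
  = 15

15


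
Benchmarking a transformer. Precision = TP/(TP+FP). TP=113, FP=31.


Precision = TP/(TP+FP)
= 113/(113+31)
= 113/144 = 78.47%

78.47%


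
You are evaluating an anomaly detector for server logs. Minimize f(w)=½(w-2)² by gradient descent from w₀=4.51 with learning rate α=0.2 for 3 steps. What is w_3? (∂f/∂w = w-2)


step 1: grad = 4.51-2 = 2.51; w = 4.51 - 0.2·(2.51) = 4.008
step 2: grad = 4.008-2 = 2.008; w = 4.008 - 0.2·(2.008) = 3.6064
step 3: grad = 3.6064-2 = 1.6064; w = 3.6064 - 0.2·(1.6064) = 3.28512

3.28512


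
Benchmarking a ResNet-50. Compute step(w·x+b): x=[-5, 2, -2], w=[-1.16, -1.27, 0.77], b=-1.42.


z = (-5)·(-1.16) + (2)·(-1.27) + (-2)·(0.77) - 1.42
  = 0.3
step(z) = 1 (z≥0)

1


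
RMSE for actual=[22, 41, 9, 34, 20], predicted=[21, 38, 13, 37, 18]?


MSE = 39/5 = 7.8
RMSE = √(39/5) = 2.7928

2.7928


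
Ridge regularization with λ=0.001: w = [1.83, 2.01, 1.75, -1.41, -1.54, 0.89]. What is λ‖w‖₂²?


‖w‖₂² = (1.83)² + (2.01)² + (1.75)² + (-1.41)² + (-1.54)² + (0.89)²
     = 3.3489 + 4.0401 + 3.0625 + 1.9881 + 2.3716 + 0.7921
     = 15.6033
λ·‖w‖₂² = 0.001·15.6033 = 0.015603

0.015603


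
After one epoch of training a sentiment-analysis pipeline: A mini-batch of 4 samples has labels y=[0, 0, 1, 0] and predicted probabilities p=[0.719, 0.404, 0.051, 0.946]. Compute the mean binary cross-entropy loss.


L[0] = -ln(1-0.719) = -ln(0.281) = 1.2694
L[1] = -ln(1-0.404) = -ln(0.596) = 0.5175
L[2] = -ln(0.051) = 2.9759
L[3] = -ln(1-0.946) = -ln(0.054) = 2.9188
mean = (1.2694 + 0.5175 + 2.9759 + 2.9188)/4 = 1.9204

1.9204


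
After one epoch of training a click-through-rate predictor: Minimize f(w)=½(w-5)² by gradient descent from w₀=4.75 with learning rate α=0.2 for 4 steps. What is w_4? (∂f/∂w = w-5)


step 1: grad = 4.75-5 = -0.25; w = 4.75 - 0.2·(-0.25) = 4.8
step 2: grad = 4.8-5 = -0.2; w = 4.8 - 0.2·(-0.2) = 4.84
step 3: grad = 4.84-5 = -0.16; w = 4.84 - 0.2·(-0.16) = 4.872
step 4: grad = 4.872-5 = -0.128; w = 4.872 - 0.2·(-0.128) = 4.8976

4.8976


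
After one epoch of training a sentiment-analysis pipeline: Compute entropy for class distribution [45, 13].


Probabilities: [45/58, 13/58] ≈ [0.7759, 0.2241]
H = -((45/58)·log₂(45/58) + (13/58)·log₂(13/58))
  = 0.7677 bits

0.7677 bits


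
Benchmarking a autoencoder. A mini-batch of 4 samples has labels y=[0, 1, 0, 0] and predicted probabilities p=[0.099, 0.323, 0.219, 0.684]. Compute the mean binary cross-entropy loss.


L[0] = -ln(1-0.099) = -ln(0.901) = 0.1043
L[1] = -ln(0.323) = 1.1301
L[2] = -ln(1-0.219) = -ln(0.781) = 0.2472
L[3] = -ln(1-0.684) = -ln(0.316) = 1.152
mean = (0.1043 + 1.1301 + 0.2472 + 1.152)/4 = 0.6584

0.6584


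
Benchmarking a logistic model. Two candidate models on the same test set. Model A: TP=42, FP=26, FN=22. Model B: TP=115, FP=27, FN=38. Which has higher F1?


Model A: P=42/68=0.6176, R=42/64=0.6562, F1=2PR/(P+R)=2TP/(2TP+FP+FN)=84/132=0.6364
Model B: P=115/142=0.8099, R=115/153=0.7516, F1=2PR/(P+R)=2TP/(2TP+FP+FN)=230/295=0.7797
0.6364 < 0.7797 → Model B

Model B


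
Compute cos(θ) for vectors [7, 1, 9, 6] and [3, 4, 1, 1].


A·B = 7·3 + 1·4 + 9·1 + 6·1 = 40
‖A‖ = √167 = 12.9228, ‖B‖ = √27 = 5.1962
cos = 40/(√167·√27) = 40/√4509 = 0.5957

0.5957


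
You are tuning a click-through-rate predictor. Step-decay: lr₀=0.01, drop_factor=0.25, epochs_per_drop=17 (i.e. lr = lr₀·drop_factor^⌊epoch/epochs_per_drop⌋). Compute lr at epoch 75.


n_drops = ⌊75/17⌋ = 4
lr = 0.01·0.25^4 = 0.01·0.00390625 = 0.0000390625

0.0000390625


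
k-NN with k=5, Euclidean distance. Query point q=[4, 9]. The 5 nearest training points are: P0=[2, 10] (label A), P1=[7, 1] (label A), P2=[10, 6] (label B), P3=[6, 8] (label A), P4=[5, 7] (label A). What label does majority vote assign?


d(q,P0) = 2.2361  (label A)
d(q,P1) = 8.544  (label A)
d(q,P2) = 6.7082  (label B)
d(q,P3) = 2.2361  (label A)
d(q,P4) = 2.2361  (label A)
Votes: A=4, B=1
Majority → A

A


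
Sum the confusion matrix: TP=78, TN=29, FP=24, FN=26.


Total = TP + TN + FP + FN
= 78 + 29 + 24 + 26
= 157
(Predicted positive: 102, predicted negative: 55)

157


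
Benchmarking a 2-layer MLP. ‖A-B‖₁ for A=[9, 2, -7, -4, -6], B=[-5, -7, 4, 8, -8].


d = |9+ 5| + |2+ 7| + |-7-4| + |-4-8| + |-6+ 8|
  = 14 + 9 + 11 + 12 + 2
  = 48

48


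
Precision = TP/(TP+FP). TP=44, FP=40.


Precision = TP/(TP+FP)
= 44/(44+40)
= 44/84 = 52.38%

52.38%


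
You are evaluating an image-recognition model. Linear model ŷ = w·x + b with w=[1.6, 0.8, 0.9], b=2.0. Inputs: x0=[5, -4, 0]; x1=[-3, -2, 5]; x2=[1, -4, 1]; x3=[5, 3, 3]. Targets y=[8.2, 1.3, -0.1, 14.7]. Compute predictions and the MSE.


ŷ0 = (1.6)·(5) + (0.8)·(-4) + (0.9)·(0) + 2.0 = 6.8
ŷ1 = (1.6)·(-3) + (0.8)·(-2) + (0.9)·(5) + 2.0 = 0.1
ŷ2 = (1.6)·(1) + (0.8)·(-4) + (0.9)·(1) + 2.0 = 1.3
ŷ3 = (1.6)·(5) + (0.8)·(3) + (0.9)·(3) + 2.0 = 15.1
errors² = [1.96, 1.44, 1.96, 0.16]
MSE = 5.5200/4 = 1.38

1.38


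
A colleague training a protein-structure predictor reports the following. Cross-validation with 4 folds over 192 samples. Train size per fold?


Fold size = 192/4 = 48
Training per fold = 192 - 48 = 144

144


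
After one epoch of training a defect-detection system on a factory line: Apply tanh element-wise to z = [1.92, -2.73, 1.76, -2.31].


tanh(1.92) = 0.9579
tanh(-2.73) = -0.9915
tanh(1.76) = 0.9425
tanh(-2.31) = -0.9805
result = [0.9579, -0.9915, 0.9425, -0.9805]

[0.9579, -0.9915, 0.9425, -0.9805]


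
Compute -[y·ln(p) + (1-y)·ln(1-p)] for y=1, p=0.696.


BCE = -[y·ln(p) + (1-y)·ln(1-p)]
= -1·ln(0.696) - 0
= -ln(0.696) = 0.3624

0.3624


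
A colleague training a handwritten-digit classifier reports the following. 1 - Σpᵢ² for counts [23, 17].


Probabilities: [23/40, 17/40] ≈ [0.575, 0.425]
Σpᵢ² = (529 + 289)/40² = 818/1600
Gini = 1 - Σpᵢ² = 1 - 818/1600 = 0.4888

0.4888


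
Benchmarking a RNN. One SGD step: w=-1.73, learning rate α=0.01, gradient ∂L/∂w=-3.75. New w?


w_new = w - α·∇
= -1.73 - 0.01·-3.75
= -1.73 + 0.0375
= -1.6925

-1.6925


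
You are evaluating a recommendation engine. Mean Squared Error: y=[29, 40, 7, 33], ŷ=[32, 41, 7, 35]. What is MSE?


Squared errors: (29-32)²=9, (40-41)²=1, (7-7)²=0, (33-35)²=4
Sum = 14
MSE = 14/4 = 7/2

7/2


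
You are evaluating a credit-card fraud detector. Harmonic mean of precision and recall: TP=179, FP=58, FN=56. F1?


Precision = 179/237 = 0.7553
Recall = 179/235 = 0.7617
F1 = 2·P·R/(P+R) = 2·TP/(2·TP+FP+FN) = 358/(358+58+56) = 358/472 = 0.7585

0.7585


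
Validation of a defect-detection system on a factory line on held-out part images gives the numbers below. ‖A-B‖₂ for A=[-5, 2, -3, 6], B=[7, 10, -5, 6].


d = √((-5-7)² + (2-10)² + (-3+ 5)² + (6-6)²)
  = √(144 + 64 + 4 + 0)
  = √212 = 14.5602

14.5602


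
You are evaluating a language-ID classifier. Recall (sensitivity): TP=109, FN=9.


Recall = TP/(TP+FN)
= 109/(109+9)
= 109/118 = 92.37%

92.37%


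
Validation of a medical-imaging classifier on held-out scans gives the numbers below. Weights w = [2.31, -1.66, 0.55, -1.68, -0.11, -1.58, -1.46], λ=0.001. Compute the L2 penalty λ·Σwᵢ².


‖w‖₂² = (2.31)² + (-1.66)² + (0.55)² + (-1.68)² + (-0.11)² + (-1.58)² + (-1.46)²
     = 5.3361 + 2.7556 + 0.3025 + 2.8224 + 0.0121 + 2.4964 + 2.1316
     = 15.8567
λ·‖w‖₂² = 0.001·15.8567 = 0.015857

0.015857


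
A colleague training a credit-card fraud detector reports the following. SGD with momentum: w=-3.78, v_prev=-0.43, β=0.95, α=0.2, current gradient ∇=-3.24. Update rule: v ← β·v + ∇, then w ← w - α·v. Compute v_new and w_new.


v_new = 0.95·-0.43 - 3.24 = -0.4085 - 3.24 = -3.6485
w_new = -3.78 - 0.2·-3.6485 = -3.78 + 0.7297 = -3.0503

v_new=-3.6485, w_new=-3.0503


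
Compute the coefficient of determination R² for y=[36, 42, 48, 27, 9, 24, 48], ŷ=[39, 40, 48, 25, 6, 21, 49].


ȳ = 33.4286
SS_res = Σ(y-ŷ)² = 36
SS_tot = Σ(y-ȳ)² = 1231.71
R² = 1 - SS_res/SS_tot = 1 - 0.0292 = 0.9708

0.9708


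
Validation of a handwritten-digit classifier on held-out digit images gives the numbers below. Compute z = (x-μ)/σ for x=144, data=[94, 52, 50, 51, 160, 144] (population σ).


μ = 91.8333, σ = 45.4181
z = (144 - 91.8333)/45.4181 = 1.1486

1.1486


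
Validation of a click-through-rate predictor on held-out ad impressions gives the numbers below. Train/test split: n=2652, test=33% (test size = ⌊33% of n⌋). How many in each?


Test = ⌊2652·33/100⌋ = 875
Train = 2652 - 875 = 1777

Train: 1777, Test: 875


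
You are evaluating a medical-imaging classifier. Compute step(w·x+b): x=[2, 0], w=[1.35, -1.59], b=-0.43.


z = (2)·(1.35) + (0)·(-1.59) - 0.43
  = 2.27
step(z) = 1 (z≥0)

1


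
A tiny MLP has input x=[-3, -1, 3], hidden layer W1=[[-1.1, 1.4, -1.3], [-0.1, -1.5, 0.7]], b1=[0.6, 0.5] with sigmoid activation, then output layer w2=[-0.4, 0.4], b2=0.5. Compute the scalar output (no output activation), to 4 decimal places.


z1[0] = (-1.1)·(-3) + (1.4)·(-1) + (-1.3)·(3) + 0.6 = -1.4
z1[1] = (-0.1)·(-3) + (-1.5)·(-1) + (0.7)·(3) + 0.5 = 4.4
h = sigmoid(z1) = [0.1978, 0.9879]
output = (-0.4)·(0.1978) + (0.4)·(0.9879) + 0.5 = 0.816

0.816


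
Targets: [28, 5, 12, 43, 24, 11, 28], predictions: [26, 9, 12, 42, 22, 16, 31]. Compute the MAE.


Absolute errors: |28-26|=2, |5-9|=4, |12-12|=0, |43-42|=1, |24-22|=2, |11-16|=5, |28-31|=3
Sum = 17
MAE = 17/7 = 17/7

17/7


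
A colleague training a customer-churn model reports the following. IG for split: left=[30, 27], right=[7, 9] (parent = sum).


Parent = [37, 36], H_parent = 0.9999
H_left = 0.998 (n=57), H_right = 0.9887 (n=16)
H_children = (57/73)·0.998 + (16/73)·0.9887 = 0.996
IG = 0.9999 - 0.996 = 0.0039

0.0039


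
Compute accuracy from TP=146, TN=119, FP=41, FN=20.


Accuracy = (TP+TN)/(TP+TN+FP+FN)
= (146+119)/(326)
= 265/326 = 81.29%

81.29%


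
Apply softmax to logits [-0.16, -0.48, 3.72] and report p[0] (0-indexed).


Exponentials: e^-0.16=0.8521, e^-0.48=0.6188, e^3.72=41.2644
Sum = 42.7353
Softmax = [0.0199, 0.0145, 0.9656]
p[0] = 0.8521/42.7353 = 0.0199

0.0199


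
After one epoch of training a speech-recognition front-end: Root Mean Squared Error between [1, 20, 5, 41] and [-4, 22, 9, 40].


MSE = 46/4 = 11.5
RMSE = √(46/4) = 3.3912

3.3912


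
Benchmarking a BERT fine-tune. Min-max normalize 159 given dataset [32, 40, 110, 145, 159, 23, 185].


min=23, max=185
(159-23)/(185-23) = 136/162 = 0.8395

0.8395


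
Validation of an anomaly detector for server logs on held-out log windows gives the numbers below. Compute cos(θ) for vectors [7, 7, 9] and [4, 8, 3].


A·B = 7·4 + 7·8 + 9·3 = 111
‖A‖ = √179 = 13.3791, ‖B‖ = √89 = 9.434
cos = 111/(√179·√89) = 111/√15931 = 0.8794

0.8794


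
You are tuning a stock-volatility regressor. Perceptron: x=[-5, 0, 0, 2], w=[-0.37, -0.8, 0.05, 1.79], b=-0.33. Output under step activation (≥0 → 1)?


z = (-5)·(-0.37) + (0)·(-0.8) + (0)·(0.05) + (2)·(1.79) - 0.33
  = 5.1
step(z) = 1 (z≥0)

1


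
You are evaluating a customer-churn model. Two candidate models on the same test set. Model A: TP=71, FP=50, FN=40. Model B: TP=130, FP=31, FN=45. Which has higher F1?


Model A: P=71/121=0.5868, R=71/111=0.6396, F1=2PR/(P+R)=2TP/(2TP+FP+FN)=142/232=0.6121
Model B: P=130/161=0.8075, R=130/175=0.7429, F1=2PR/(P+R)=2TP/(2TP+FP+FN)=260/336=0.7738
0.6121 < 0.7738 → Model B

Model B


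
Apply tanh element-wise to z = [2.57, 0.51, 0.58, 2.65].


tanh(2.57) = 0.9884
tanh(0.51) = 0.4699
tanh(0.58) = 0.5227
tanh(2.65) = 0.9901
result = [0.9884, 0.4699, 0.5227, 0.9901]

[0.9884, 0.4699, 0.5227, 0.9901]


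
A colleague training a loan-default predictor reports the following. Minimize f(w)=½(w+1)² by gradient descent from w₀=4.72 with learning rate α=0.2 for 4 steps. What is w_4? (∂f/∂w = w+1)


step 1: grad = 4.72+1 = 5.72; w = 4.72 - 0.2·(5.72) = 3.576
step 2: grad = 3.576+1 = 4.576; w = 3.576 - 0.2·(4.576) = 2.6608
step 3: grad = 2.6608+1 = 3.6608; w = 2.6608 - 0.2·(3.6608) = 1.92864
step 4: grad = 1.92864+1 = 2.92864; w = 1.92864 - 0.2·(2.92864) = 1.342912

1.342912


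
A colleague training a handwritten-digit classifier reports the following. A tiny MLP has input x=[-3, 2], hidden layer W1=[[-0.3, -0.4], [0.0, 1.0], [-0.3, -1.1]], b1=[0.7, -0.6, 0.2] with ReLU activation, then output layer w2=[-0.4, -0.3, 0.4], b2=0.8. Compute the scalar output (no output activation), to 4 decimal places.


z1[0] = (-0.3)·(-3) + (-0.4)·(2) + 0.7 = 0.8
z1[1] = (0.0)·(-3) + (1.0)·(2) - 0.6 = 1.4
z1[2] = (-0.3)·(-3) + (-1.1)·(2) + 0.2 = -1.1
h = ReLU(z1) = [0.8, 1.4, 0.0]
output = (-0.4)·(0.8) + (-0.3)·(1.4) + (0.4)·(0.0) + 0.8 = 0.06

0.06


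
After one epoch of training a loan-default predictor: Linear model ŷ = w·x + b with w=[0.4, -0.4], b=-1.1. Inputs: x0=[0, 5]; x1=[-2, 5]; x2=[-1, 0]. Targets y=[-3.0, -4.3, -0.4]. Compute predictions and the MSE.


ŷ0 = (0.4)·(0) + (-0.4)·(5) - 1.1 = -3.1
ŷ1 = (0.4)·(-2) + (-0.4)·(5) - 1.1 = -3.9
ŷ2 = (0.4)·(-1) + (-0.4)·(0) - 1.1 = -1.5
errors² = [0.01, 0.16, 1.21]
MSE = 1.3800/3 = 0.46

0.46


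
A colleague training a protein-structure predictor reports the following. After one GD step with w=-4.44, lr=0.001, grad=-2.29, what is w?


w_new = w - α·∇
= -4.44 - 0.001·-2.29
= -4.44 + 0.00229
= -4.43771

-4.43771


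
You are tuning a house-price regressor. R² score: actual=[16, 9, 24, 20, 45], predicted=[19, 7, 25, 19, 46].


ȳ = 22.8
SS_res = Σ(y-ŷ)² = 16
SS_tot = Σ(y-ȳ)² = 738.8
R² = 1 - SS_res/SS_tot = 1 - 0.0217 = 0.9783

0.9783


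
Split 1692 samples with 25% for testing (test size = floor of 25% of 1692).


Test = ⌊1692·25/100⌋ = 423
Train = 1692 - 423 = 1269

Train: 1269, Test: 423


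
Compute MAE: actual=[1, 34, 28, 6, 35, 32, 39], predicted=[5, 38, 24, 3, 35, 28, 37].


Absolute errors: |1-5|=4, |34-38|=4, |28-24|=4, |6-3|=3, |35-35|=0, |32-28|=4, |39-37|=2
Sum = 21
MAE = 21/7 = 3

3


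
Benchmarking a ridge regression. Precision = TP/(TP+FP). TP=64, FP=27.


Precision = TP/(TP+FP)
= 64/(64+27)
= 64/91 = 70.33%

70.33%


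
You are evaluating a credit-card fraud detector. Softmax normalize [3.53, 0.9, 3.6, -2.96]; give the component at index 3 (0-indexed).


Exponentials: e^3.53=34.124, e^0.9=2.4596, e^3.6=36.5982, e^-2.96=0.0518
Sum = 73.2336
Softmax = [0.466, 0.0336, 0.4997, 0.0007]
p[3] = 0.0518/73.2336 = 0.0007

0.0007


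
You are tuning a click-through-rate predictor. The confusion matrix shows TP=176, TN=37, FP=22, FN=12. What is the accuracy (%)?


Accuracy = (TP+TN)/(TP+TN+FP+FN)
= (176+37)/(247)
= 213/247 = 86.23%

86.23%


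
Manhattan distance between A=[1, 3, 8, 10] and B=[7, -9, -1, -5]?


d = |1-7| + |3+ 9| + |8+ 1| + |10+ 5|
  = 6 + 12 + 9 + 15
  = 42

42


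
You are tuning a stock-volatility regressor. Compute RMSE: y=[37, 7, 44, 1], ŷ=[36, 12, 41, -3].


MSE = 51/4 = 12.75
RMSE = √(51/4) = 3.5707

3.5707


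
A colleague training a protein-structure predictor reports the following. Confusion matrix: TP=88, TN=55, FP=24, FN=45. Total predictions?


Total = TP + TN + FP + FN
= 88 + 55 + 24 + 45
= 212
(Predicted positive: 112, predicted negative: 100)

212


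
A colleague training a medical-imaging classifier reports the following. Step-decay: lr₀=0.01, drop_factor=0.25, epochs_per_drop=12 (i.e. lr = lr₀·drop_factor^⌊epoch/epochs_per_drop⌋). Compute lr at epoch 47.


n_drops = ⌊47/12⌋ = 3
lr = 0.01·0.25^3 = 0.01·0.015625 = 0.00015625

0.00015625


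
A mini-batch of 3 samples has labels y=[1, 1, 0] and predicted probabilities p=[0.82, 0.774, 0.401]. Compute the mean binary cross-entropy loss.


L[0] = -ln(0.82) = 0.1985
L[1] = -ln(0.774) = 0.2562
L[2] = -ln(1-0.401) = -ln(0.599) = 0.5125
mean = (0.1985 + 0.2562 + 0.5125)/3 = 0.3224

0.3224


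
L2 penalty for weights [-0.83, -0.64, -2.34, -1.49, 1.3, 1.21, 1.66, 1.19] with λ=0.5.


‖w‖₂² = (-0.83)² + (-0.64)² + (-2.34)² + (-1.49)² + (1.3)² + (1.21)² + (1.66)² + (1.19)²
     = 0.6889 + 0.4096 + 5.4756 + 2.2201 + 1.69 + 1.4641 + 2.7556 + 1.4161
     = 16.12
λ·‖w‖₂² = 0.5·16.12 = 8.06

8.06


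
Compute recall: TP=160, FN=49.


Recall = TP/(TP+FN)
= 160/(160+49)
= 160/209 = 76.56%

76.56%


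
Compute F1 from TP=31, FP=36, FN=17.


Precision = 31/67 = 0.4627
Recall = 31/48 = 0.6458
F1 = 2·P·R/(P+R) = 2·TP/(2·TP+FP+FN) = 62/(62+36+17) = 62/115 = 0.5391

0.5391


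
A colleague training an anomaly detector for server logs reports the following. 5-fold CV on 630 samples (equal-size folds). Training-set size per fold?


Fold size = 630/5 = 126
Training per fold = 630 - 126 = 504

504


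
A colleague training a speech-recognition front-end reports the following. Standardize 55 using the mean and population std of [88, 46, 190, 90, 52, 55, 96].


μ = 88.1429, σ = 45.7022
z = (55 - 88.1429)/45.7022 = -0.7252

-0.7252


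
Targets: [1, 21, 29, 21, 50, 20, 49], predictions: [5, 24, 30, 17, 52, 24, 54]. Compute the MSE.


Squared errors: (1-5)²=16, (21-24)²=9, (29-30)²=1, (21-17)²=16, (50-52)²=4, (20-24)²=16, (49-54)²=25
Sum = 87
MSE = 87/7 = 87/7

87/7


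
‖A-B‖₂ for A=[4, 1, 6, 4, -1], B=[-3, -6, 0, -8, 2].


d = √((4+ 3)² + (1+ 6)² + (6-0)² + (4+ 8)² + (-1-2)²)
  = √(49 + 49 + 36 + 144 + 9)
  = √287 = 16.9411

16.9411


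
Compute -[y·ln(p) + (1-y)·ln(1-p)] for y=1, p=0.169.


BCE = -[y·ln(p) + (1-y)·ln(1-p)]
= -1·ln(0.169) - 0
= -ln(0.169) = 1.7779

1.7779


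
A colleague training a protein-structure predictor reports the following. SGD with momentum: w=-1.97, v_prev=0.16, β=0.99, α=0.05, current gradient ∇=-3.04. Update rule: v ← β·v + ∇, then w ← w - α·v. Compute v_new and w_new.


v_new = 0.99·0.16 - 3.04 = 0.1584 - 3.04 = -2.8816
w_new = -1.97 - 0.05·-2.8816 = -1.97 + 0.14408 = -1.82592

v_new=-2.8816, w_new=-1.82592


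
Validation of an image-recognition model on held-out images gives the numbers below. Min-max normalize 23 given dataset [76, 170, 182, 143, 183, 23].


min=23, max=183
(23-23)/(183-23) = 0/160 = 0.0

0.0


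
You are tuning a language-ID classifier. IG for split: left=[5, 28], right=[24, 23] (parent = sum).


Parent = [29, 51], H_parent = 0.9447
H_left = 0.6136 (n=33), H_right = 0.9997 (n=47)
H_children = (33/80)·0.6136 + (47/80)·0.9997 = 0.8404
IG = 0.9447 - 0.8404 = 0.1043

0.1043


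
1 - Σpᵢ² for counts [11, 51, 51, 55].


Probabilities: [11/168, 51/168, 51/168, 55/168] ≈ [0.0655, 0.3036, 0.3036, 0.3274]
Σpᵢ² = (121 + 2601 + 2601 + 3025)/168² = 8348/28224
Gini = 1 - Σpᵢ² = 1 - 8348/28224 = 0.7042

0.7042


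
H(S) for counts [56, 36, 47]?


Probabilities: [56/139, 36/139, 47/139] ≈ [0.4029, 0.259, 0.3381]
H = -((56/139)·log₂(56/139) + (36/139)·log₂(36/139) + (47/139)·log₂(47/139))
  = 1.5621 bits

1.5621 bits


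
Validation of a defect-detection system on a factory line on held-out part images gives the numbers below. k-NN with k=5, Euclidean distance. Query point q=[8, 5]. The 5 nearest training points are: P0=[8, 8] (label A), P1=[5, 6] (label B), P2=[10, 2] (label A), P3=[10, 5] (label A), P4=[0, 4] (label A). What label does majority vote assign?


d(q,P0) = 3.0  (label A)
d(q,P1) = 3.1623  (label B)
d(q,P2) = 3.6056  (label A)
d(q,P3) = 2.0  (label A)
d(q,P4) = 8.0623  (label A)
Votes: A=4, B=1
Majority → A

A


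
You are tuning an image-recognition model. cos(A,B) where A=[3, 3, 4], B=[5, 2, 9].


A·B = 3·5 + 3·2 + 4·9 = 57
‖A‖ = √34 = 5.831, ‖B‖ = √110 = 10.4881
cos = 57/(√34·√110) = 57/√3740 = 0.932

0.932


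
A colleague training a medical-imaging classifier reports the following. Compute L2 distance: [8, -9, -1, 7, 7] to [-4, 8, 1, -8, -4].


d = √((8+ 4)² + (-9-8)² + (-1-1)² + (7+ 8)² + (7+ 4)²)
  = √(144 + 289 + 4 + 225 + 121)
  = √783 = 27.9821

27.9821


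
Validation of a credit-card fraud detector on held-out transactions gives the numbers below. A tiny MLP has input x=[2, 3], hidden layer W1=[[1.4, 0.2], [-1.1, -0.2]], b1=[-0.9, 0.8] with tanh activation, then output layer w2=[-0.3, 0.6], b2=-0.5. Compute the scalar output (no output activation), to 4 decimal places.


z1[0] = (1.4)·(2) + (0.2)·(3) - 0.9 = 2.5
z1[1] = (-1.1)·(2) + (-0.2)·(3) + 0.8 = -2.0
h = tanh(z1) = [0.9866, -0.964]
output = (-0.3)·(0.9866) + (0.6)·(-0.964) - 0.5 = -1.3744

-1.3744


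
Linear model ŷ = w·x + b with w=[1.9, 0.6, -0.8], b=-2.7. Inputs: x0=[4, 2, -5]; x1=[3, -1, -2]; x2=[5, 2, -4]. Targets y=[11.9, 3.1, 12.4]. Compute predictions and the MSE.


ŷ0 = (1.9)·(4) + (0.6)·(2) + (-0.8)·(-5) - 2.7 = 10.1
ŷ1 = (1.9)·(3) + (0.6)·(-1) + (-0.8)·(-2) - 2.7 = 4.0
ŷ2 = (1.9)·(5) + (0.6)·(2) + (-0.8)·(-4) - 2.7 = 11.2
errors² = [3.24, 0.81, 1.44]
MSE = 5.4900/3 = 1.83

1.83


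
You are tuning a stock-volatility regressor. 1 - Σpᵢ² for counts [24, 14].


Probabilities: [24/38, 14/38] ≈ [0.6316, 0.3684]
Σpᵢ² = (576 + 196)/38² = 772/1444
Gini = 1 - Σpᵢ² = 1 - 772/1444 = 0.4654

0.4654


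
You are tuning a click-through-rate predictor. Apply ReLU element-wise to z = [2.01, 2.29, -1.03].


ReLU(2.01) = max(0, 2.01) = 2.01
ReLU(2.29) = max(0, 2.29) = 2.29
ReLU(-1.03) = max(0, -1.03) = 0.0
result = [2.01, 2.29, 0.0]

[2.01, 2.29, 0.0]


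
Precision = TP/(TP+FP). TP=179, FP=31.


Precision = TP/(TP+FP)
= 179/(179+31)
= 179/210 = 85.24%

85.24%


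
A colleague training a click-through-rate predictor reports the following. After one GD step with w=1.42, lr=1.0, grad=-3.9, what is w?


w_new = w - α·∇
= 1.42 - 1.0·-3.9
= 1.42 + 3.9
= 5.32

5.32


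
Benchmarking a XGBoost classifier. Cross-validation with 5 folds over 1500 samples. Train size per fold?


Fold size = 1500/5 = 300
Training per fold = 1500 - 300 = 1200

1200


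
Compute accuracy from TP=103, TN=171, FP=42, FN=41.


Accuracy = (TP+TN)/(TP+TN+FP+FN)
= (103+171)/(357)
= 274/357 = 76.75%

76.75%


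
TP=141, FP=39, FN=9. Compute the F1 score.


Precision = 141/180 = 0.7833
Recall = 141/150 = 0.94
F1 = 2·P·R/(P+R) = 2·TP/(2·TP+FP+FN) = 282/(282+39+9) = 282/330 = 0.8545

0.8545


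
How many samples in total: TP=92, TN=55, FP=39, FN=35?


Total = TP + TN + FP + FN
= 92 + 55 + 39 + 35
= 221
(Predicted positive: 131, predicted negative: 90)

221


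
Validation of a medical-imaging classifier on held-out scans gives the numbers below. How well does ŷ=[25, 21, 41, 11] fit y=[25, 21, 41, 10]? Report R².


ȳ = 24.25
SS_res = Σ(y-ŷ)² = 1
SS_tot = Σ(y-ȳ)² = 494.75
R² = 1 - SS_res/SS_tot = 1 - 0.002 = 0.998

0.998


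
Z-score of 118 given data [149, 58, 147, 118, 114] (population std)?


μ = 117.2, σ = 32.9084
z = (118 - 117.2)/32.9084 = 0.0243

0.0243


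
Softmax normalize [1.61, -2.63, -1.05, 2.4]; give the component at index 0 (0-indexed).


Exponentials: e^1.61=5.0028, e^-2.63=0.0721, e^-1.05=0.3499, e^2.4=11.0232
Sum = 16.448
Softmax = [0.3042, 0.0044, 0.0213, 0.6702]
p[0] = 5.0028/16.448 = 0.3042

0.3042


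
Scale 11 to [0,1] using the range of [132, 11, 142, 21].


min=11, max=142
(11-11)/(142-11) = 0/131 = 0.0

0.0


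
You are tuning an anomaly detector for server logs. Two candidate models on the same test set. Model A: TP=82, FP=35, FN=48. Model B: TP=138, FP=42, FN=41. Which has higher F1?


Model A: P=82/117=0.7009, R=82/130=0.6308, F1=2PR/(P+R)=2TP/(2TP+FP+FN)=164/247=0.664
Model B: P=138/180=0.7667, R=138/179=0.7709, F1=2PR/(P+R)=2TP/(2TP+FP+FN)=276/359=0.7688
0.664 < 0.7688 → Model B

Model B


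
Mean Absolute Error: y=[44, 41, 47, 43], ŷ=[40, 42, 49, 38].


Absolute errors: |44-40|=4, |41-42|=1, |47-49|=2, |43-38|=5
Sum = 12
MAE = 12/4 = 3

3


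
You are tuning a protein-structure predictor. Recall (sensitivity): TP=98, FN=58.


Recall = TP/(TP+FN)
= 98/(98+58)
= 98/156 = 62.82%

62.82%


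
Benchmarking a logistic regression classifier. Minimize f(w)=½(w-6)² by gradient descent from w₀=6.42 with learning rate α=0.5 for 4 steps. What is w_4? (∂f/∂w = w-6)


step 1: grad = 6.42-6 = 0.42; w = 6.42 - 0.5·(0.42) = 6.21
step 2: grad = 6.21-6 = 0.21; w = 6.21 - 0.5·(0.21) = 6.105
step 3: grad = 6.105-6 = 0.105; w = 6.105 - 0.5·(0.105) = 6.0525
step 4: grad = 6.0525-6 = 0.0525; w = 6.0525 - 0.5·(0.0525) = 6.02625

6.02625


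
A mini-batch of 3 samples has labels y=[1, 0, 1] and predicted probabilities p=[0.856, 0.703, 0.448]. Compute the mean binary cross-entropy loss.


L[0] = -ln(0.856) = 0.1555
L[1] = -ln(1-0.703) = -ln(0.297) = 1.214
L[2] = -ln(0.448) = 0.803
mean = (0.1555 + 1.214 + 0.803)/3 = 0.7242

0.7242


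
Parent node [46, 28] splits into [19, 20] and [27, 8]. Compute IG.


Parent = [46, 28], H_parent = 0.9569
H_left = 0.9995 (n=39), H_right = 0.7755 (n=35)
H_children = (39/74)·0.9995 + (35/74)·0.7755 = 0.8936
IG = 0.9569 - 0.8936 = 0.0633

0.0633


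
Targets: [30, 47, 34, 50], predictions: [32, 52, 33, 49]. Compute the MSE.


Squared errors: (30-32)²=4, (47-52)²=25, (34-33)²=1, (50-49)²=1
Sum = 31
MSE = 31/4 = 31/4

31/4


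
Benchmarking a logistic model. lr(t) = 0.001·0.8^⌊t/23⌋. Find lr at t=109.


n_drops = ⌊109/23⌋ = 4
lr = 0.001·0.8^4 = 0.001·0.4096 = 0.0004096

0.0004096


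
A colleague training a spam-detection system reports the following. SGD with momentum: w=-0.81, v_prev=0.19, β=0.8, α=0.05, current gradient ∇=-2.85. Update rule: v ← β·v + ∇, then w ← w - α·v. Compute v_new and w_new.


v_new = 0.8·0.19 - 2.85 = 0.152 - 2.85 = -2.698
w_new = -0.81 - 0.05·-2.698 = -0.81 + 0.1349 = -0.6751

v_new=-2.698, w_new=-0.6751


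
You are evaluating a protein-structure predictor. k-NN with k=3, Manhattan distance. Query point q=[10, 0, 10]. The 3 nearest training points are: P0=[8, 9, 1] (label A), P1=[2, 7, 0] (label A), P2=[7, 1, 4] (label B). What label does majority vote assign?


d(q,P0) = 20  (label A)
d(q,P1) = 25  (label A)
d(q,P2) = 10  (label B)
Votes: A=2, B=1
Majority → A

A


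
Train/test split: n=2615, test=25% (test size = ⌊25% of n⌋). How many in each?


Test = ⌊2615·25/100⌋ = 653
Train = 2615 - 653 = 1962

Train: 1962, Test: 653


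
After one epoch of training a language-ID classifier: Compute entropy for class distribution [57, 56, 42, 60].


Probabilities: [57/215, 56/215, 42/215, 60/215] ≈ [0.2651, 0.2605, 0.1953, 0.2791]
H = -((57/215)·log₂(57/215) + (56/215)·log₂(56/215) + (42/215)·log₂(42/215) + (60/215)·log₂(60/215))
  = 1.9874 bits

1.9874 bits


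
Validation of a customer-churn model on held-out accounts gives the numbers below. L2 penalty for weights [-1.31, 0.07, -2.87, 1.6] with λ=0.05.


‖w‖₂² = (-1.31)² + (0.07)² + (-2.87)² + (1.6)²
     = 1.7161 + 0.0049 + 8.2369 + 2.56
     = 12.5179
λ·‖w‖₂² = 0.05·12.5179 = 0.625895

0.625895


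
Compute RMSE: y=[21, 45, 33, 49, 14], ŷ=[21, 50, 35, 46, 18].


MSE = 54/5 = 10.8
RMSE = √(54/5) = 3.2863

3.2863


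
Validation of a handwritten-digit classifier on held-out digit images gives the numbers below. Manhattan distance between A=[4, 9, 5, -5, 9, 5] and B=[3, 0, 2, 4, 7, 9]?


d = |4-3| + |9-0| + |5-2| + |-5-4| + |9-7| + |5-9|
  = 1 + 9 + 3 + 9 + 2 + 4
  = 28

28


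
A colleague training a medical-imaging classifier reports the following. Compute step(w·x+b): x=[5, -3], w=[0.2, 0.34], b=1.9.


z = (5)·(0.2) + (-3)·(0.34) + 1.9
  = 1.88
step(z) = 1 (z≥0)

1


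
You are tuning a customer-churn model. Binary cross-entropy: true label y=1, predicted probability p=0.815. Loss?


BCE = -[y·ln(p) + (1-y)·ln(1-p)]
= -1·ln(0.815) - 0
= -ln(0.815) = 0.2046

0.2046


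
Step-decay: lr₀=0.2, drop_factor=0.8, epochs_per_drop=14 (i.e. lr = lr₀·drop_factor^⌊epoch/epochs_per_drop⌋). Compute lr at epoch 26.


n_drops = ⌊26/14⌋ = 1
lr = 0.2·0.8^1 = 0.2·0.8 = 0.16

0.16


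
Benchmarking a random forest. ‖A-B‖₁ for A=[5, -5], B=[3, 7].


d = |5-3| + |-5-7|
  = 2 + 12
  = 14

14


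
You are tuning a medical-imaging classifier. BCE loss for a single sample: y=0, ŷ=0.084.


BCE = -[y·ln(p) + (1-y)·ln(1-p)]
= -0 - 1·ln(1-0.084)
= -ln(0.916) = 0.0877

0.0877


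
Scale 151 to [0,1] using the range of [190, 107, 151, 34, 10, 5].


min=5, max=190
(151-5)/(190-5) = 146/185 = 0.7892

0.7892


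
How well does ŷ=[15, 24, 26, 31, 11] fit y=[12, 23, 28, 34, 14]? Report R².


ȳ = 22.2
SS_res = Σ(y-ŷ)² = 32
SS_tot = Σ(y-ȳ)² = 344.8
R² = 1 - SS_res/SS_tot = 1 - 0.0928 = 0.9072

0.9072


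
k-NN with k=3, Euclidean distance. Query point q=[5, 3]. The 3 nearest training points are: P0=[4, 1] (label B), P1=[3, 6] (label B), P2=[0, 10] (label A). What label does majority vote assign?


d(q,P0) = 2.2361  (label B)
d(q,P1) = 3.6056  (label B)
d(q,P2) = 8.6023  (label A)
Votes: A=1, B=2
Majority → B

B


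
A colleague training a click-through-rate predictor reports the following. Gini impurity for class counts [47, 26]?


Probabilities: [47/73, 26/73] ≈ [0.6438, 0.3562]
Σpᵢ² = (2209 + 676)/73² = 2885/5329
Gini = 1 - Σpᵢ² = 1 - 2885/5329 = 0.4586

0.4586


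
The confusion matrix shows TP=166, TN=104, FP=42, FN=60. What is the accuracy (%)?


Accuracy = (TP+TN)/(TP+TN+FP+FN)
= (166+104)/(372)
= 270/372 = 72.58%

72.58%


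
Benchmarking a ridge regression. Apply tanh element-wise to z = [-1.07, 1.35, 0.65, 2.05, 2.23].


tanh(-1.07) = -0.7895
tanh(1.35) = 0.8741
tanh(0.65) = 0.5717
tanh(2.05) = 0.9674
tanh(2.23) = 0.9771
result = [-0.7895, 0.8741, 0.5717, 0.9674, 0.9771]

[-0.7895, 0.8741, 0.5717, 0.9674, 0.9771]


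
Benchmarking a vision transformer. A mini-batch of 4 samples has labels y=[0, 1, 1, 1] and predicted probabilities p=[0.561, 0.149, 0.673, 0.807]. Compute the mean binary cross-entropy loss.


L[0] = -ln(1-0.561) = -ln(0.439) = 0.8233
L[1] = -ln(0.149) = 1.9038
L[2] = -ln(0.673) = 0.396
L[3] = -ln(0.807) = 0.2144
mean = (0.8233 + 1.9038 + 0.396 + 0.2144)/4 = 0.8344

0.8344


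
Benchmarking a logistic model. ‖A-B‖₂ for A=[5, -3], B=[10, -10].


d = √((5-10)² + (-3+ 10)²)
  = √(25 + 49)
  = √74 = 8.6023

8.6023


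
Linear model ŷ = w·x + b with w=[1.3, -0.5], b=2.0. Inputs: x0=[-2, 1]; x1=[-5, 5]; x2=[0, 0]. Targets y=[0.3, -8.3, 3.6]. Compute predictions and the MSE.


ŷ0 = (1.3)·(-2) + (-0.5)·(1) + 2.0 = -1.1
ŷ1 = (1.3)·(-5) + (-0.5)·(5) + 2.0 = -7.0
ŷ2 = (1.3)·(0) + (-0.5)·(0) + 2.0 = 2.0
errors² = [1.96, 1.69, 2.56]
MSE = 6.2100/3 = 2.07

2.07


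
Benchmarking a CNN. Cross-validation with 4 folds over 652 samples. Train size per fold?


Fold size = 652/4 = 163
Training per fold = 652 - 163 = 489

489


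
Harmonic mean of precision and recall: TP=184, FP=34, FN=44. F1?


Precision = 184/218 = 0.844
Recall = 184/228 = 0.807
F1 = 2·P·R/(P+R) = 2·TP/(2·TP+FP+FN) = 368/(368+34+44) = 368/446 = 0.8251

0.8251


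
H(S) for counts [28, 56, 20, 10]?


Probabilities: [28/114, 56/114, 20/114, 10/114] ≈ [0.2456, 0.4912, 0.1754, 0.0877]
H = -((28/114)·log₂(28/114) + (56/114)·log₂(56/114) + (20/114)·log₂(20/114) + (10/114)·log₂(10/114))
  = 1.7498 bits

1.7498 bits


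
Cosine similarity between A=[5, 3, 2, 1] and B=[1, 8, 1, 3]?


A·B = 5·1 + 3·8 + 2·1 + 1·3 = 34
‖A‖ = √39 = 6.245, ‖B‖ = √75 = 8.6603
cos = 34/(√39·√75) = 34/√2925 = 0.6287

0.6287


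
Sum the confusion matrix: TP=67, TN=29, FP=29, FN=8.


Total = TP + TN + FP + FN
= 67 + 29 + 29 + 8
= 133
(Predicted positive: 96, predicted negative: 37)

133


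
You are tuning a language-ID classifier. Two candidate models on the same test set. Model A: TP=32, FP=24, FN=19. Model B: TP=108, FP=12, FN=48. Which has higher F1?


Model A: P=32/56=0.5714, R=32/51=0.6275, F1=2PR/(P+R)=2TP/(2TP+FP+FN)=64/107=0.5981
Model B: P=108/120=0.9, R=108/156=0.6923, F1=2PR/(P+R)=2TP/(2TP+FP+FN)=216/276=0.7826
0.5981 < 0.7826 → Model B

Model B


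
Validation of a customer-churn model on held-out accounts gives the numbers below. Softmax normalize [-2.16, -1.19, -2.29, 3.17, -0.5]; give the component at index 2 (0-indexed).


Exponentials: e^-2.16=0.1153, e^-1.19=0.3042, e^-2.29=0.1013, e^3.17=23.8075, e^-0.5=0.6065
Sum = 24.9348
Softmax = [0.0046, 0.0122, 0.0041, 0.9548, 0.0243]
p[2] = 0.1013/24.9348 = 0.0041

0.0041


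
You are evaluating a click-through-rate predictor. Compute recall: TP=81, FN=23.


Recall = TP/(TP+FN)
= 81/(81+23)
= 81/104 = 77.88%

77.88%


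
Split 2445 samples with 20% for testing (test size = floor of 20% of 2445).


Test = ⌊2445·20/100⌋ = 489
Train = 2445 - 489 = 1956

Train: 1956, Test: 489


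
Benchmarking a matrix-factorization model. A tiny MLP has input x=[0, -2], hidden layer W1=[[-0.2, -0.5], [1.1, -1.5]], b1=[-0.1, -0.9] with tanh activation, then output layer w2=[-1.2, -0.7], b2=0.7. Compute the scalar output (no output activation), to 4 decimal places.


z1[0] = (-0.2)·(0) + (-0.5)·(-2) - 0.1 = 0.9
z1[1] = (1.1)·(0) + (-1.5)·(-2) - 0.9 = 2.1
h = tanh(z1) = [0.7163, 0.9705]
output = (-1.2)·(0.7163) + (-0.7)·(0.9705) + 0.7 = -0.8389

-0.8389


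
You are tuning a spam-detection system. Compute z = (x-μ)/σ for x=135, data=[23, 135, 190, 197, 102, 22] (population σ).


μ = 111.5, σ = 70.6606
z = (135 - 111.5)/70.6606 = 0.3326

0.3326


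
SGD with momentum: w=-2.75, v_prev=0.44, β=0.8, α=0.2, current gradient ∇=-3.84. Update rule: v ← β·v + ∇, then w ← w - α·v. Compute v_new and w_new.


v_new = 0.8·0.44 - 3.84 = 0.352 - 3.84 = -3.488
w_new = -2.75 - 0.2·-3.488 = -2.75 + 0.6976 = -2.0524

v_new=-3.488, w_new=-2.0524


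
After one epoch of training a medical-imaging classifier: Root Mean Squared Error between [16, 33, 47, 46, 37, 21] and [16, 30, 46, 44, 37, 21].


MSE = 14/6 = 2.3333
RMSE = √(14/6) = 1.5275

1.5275


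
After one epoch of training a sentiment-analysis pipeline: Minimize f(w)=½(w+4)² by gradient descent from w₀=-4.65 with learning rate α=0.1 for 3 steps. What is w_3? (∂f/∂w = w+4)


step 1: grad = -4.65+4 = -0.65; w = -4.65 - 0.1·(-0.65) = -4.585
step 2: grad = -4.585+4 = -0.585; w = -4.585 - 0.1·(-0.585) = -4.5265
step 3: grad = -4.5265+4 = -0.5265; w = -4.5265 - 0.1·(-0.5265) = -4.47385

-4.47385


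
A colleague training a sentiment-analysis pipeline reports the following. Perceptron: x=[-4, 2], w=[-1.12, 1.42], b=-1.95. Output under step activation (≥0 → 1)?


z = (-4)·(-1.12) + (2)·(1.42) - 1.95
  = 5.37
step(z) = 1 (z≥0)

1


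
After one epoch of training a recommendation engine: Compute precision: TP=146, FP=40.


Precision = TP/(TP+FP)
= 146/(146+40)
= 146/186 = 78.49%

78.49%


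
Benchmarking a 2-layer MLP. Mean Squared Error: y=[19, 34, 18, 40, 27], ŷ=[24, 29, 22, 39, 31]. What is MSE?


Squared errors: (19-24)²=25, (34-29)²=25, (18-22)²=16, (40-39)²=1, (27-31)²=16
Sum = 83
MSE = 83/5 = 83/5

83/5


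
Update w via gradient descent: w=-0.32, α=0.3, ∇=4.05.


w_new = w - α·∇
= -0.32 - 0.3·4.05
= -0.32 - 1.215
= -1.535

-1.535


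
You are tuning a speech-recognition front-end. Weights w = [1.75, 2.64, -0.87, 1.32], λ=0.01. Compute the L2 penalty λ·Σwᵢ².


‖w‖₂² = (1.75)² + (2.64)² + (-0.87)² + (1.32)²
     = 3.0625 + 6.9696 + 0.7569 + 1.7424
     = 12.5314
λ·‖w‖₂² = 0.01·12.5314 = 0.125314

0.125314


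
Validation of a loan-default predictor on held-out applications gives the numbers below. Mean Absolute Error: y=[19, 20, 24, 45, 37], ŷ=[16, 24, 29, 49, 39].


Absolute errors: |19-16|=3, |20-24|=4, |24-29|=5, |45-49|=4, |37-39|=2
Sum = 18
MAE = 18/5 = 18/5

18/5
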